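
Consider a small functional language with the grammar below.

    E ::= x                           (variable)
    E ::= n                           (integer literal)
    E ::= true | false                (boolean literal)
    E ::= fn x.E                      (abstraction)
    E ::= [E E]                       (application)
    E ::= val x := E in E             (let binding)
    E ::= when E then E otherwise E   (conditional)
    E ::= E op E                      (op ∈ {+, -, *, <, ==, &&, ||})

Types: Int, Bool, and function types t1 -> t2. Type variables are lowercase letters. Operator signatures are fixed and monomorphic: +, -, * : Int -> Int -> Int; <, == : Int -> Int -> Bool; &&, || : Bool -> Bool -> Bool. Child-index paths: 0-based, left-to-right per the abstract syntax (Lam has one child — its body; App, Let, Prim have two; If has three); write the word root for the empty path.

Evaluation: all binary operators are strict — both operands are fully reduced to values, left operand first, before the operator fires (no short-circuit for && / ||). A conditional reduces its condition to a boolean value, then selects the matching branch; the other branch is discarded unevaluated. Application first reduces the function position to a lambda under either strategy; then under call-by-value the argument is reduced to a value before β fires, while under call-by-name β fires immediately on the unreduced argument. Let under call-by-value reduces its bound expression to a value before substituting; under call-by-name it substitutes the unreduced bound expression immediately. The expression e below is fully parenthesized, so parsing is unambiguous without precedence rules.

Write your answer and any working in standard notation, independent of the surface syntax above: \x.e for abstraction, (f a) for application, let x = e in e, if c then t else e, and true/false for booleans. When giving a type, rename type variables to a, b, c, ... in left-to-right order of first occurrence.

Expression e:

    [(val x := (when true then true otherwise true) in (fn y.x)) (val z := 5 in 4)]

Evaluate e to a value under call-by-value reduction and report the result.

Derivation:
step 0: ((let x = (if true then true else true) in (\y.x)) (let z = 5 in 4))
step 1: [if@0.0] ((let x = true in (\y.x)) (let z = 5 in 4))
step 2: [let@0] ((\y.true) (let z = 5 in 4))
step 3: [let@1] ((\y.true) 4)
step 4: [beta@root] true

Answer: true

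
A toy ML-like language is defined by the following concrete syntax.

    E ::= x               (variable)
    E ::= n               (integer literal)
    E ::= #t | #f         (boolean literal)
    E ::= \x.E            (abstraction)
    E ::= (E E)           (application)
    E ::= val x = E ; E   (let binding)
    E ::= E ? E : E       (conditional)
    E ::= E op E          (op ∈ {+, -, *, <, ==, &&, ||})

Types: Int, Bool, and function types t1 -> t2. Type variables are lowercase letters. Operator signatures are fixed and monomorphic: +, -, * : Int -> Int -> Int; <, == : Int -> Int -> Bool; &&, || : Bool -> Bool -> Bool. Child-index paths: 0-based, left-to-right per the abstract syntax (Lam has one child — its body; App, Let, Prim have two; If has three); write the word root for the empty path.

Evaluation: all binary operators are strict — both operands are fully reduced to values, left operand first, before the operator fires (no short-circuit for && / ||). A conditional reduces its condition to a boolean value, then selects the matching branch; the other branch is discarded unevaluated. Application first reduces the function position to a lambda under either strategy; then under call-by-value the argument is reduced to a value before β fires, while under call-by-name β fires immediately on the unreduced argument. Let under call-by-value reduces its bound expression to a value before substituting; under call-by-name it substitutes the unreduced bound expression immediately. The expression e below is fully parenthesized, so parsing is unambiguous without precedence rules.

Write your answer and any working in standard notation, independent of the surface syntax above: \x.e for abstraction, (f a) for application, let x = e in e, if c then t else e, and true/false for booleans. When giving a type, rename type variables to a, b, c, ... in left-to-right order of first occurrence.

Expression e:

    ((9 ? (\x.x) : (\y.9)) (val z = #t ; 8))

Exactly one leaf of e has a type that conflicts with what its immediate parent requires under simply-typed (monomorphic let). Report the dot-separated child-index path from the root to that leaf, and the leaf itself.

Answer: 0.0 : 9

Trace:
  unify Int ~ Bool
  FAIL: mismatch Int ~ Bool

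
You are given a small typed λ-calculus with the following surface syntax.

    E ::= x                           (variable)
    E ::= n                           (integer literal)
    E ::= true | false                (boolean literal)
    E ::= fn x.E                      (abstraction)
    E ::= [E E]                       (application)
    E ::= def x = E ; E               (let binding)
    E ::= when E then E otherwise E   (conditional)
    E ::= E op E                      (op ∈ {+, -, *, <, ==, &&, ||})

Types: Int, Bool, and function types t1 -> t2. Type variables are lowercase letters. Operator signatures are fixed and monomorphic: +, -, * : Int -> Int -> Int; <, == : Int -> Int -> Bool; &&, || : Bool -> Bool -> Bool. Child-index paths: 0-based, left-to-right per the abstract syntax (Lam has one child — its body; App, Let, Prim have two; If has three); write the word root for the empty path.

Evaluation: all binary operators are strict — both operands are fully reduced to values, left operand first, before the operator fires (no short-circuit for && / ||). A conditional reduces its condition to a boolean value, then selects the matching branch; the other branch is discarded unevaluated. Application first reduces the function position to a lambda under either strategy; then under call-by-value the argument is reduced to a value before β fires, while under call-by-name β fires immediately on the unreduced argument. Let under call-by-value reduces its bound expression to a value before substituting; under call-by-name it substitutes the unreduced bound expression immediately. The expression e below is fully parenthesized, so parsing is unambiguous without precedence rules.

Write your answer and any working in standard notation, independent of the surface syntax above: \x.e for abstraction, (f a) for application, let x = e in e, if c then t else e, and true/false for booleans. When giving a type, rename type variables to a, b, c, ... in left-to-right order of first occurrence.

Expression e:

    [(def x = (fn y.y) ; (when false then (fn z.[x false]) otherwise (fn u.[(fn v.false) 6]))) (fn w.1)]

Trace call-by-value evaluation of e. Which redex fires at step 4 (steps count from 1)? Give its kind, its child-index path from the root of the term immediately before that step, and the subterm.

Answer: beta at root : ((\v.false) 6)

Derivation:
step 0: ((let x = (\y.y) in (if false then (\z.(x false)) else (\u.((\v.false) 6)))) (\w.1))
step 1: [let@0] ((if false then (\z.((\y.y) false)) else (\u.((\v.false) 6))) (\w.1))
step 2: [if@0] ((\u.((\v.false) 6)) (\w.1))
step 3: [beta@root] ((\v.false) 6)
step 4: [beta@root] false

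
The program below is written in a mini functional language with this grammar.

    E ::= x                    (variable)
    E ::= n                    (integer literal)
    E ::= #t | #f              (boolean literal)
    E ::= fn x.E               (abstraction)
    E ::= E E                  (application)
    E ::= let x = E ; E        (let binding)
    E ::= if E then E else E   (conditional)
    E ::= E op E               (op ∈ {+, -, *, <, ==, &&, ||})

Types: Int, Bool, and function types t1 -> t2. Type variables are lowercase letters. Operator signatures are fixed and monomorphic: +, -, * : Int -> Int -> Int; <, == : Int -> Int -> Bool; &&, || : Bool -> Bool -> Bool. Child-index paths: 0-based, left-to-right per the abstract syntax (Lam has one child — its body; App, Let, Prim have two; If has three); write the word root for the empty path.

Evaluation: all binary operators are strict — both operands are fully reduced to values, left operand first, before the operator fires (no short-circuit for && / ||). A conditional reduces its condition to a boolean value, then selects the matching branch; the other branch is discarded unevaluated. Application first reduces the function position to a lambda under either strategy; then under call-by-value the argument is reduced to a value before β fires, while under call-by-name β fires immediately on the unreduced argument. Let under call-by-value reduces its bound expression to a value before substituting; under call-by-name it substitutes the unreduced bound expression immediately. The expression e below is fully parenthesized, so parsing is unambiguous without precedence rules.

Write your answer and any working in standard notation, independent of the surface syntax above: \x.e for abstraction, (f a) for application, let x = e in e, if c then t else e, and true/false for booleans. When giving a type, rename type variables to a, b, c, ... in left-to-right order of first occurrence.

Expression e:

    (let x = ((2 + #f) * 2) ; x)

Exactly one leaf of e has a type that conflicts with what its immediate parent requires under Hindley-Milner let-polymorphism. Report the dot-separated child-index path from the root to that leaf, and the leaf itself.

Trace:
  unify Int ~ Int
  unify Bool ~ Int
  FAIL: mismatch Bool ~ Int

Answer: 0.0.1 : false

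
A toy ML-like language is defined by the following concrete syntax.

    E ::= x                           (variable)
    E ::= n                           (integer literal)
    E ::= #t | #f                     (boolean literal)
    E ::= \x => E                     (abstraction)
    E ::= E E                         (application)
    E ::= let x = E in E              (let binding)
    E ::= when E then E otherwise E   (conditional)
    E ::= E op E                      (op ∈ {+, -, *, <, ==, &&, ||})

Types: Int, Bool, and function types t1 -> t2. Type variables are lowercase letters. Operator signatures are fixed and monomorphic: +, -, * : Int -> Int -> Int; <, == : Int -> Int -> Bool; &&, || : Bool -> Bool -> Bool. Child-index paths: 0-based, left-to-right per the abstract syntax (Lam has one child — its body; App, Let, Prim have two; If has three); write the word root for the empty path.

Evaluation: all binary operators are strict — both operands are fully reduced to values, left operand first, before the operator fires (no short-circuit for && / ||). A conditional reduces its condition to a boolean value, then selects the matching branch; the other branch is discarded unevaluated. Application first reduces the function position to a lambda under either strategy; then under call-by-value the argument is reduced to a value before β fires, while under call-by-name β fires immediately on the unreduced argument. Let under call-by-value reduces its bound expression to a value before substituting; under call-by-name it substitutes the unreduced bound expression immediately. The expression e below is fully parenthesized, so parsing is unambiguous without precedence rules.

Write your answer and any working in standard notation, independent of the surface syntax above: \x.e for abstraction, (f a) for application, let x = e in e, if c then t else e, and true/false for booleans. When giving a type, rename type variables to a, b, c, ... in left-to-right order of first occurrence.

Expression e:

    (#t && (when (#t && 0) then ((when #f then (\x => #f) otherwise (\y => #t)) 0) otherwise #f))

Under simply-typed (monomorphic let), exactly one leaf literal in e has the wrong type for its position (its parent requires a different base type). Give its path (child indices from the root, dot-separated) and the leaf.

Derivation:
  unify Bool ~ Bool
  unify Bool ~ Bool
  unify Int ~ Bool
  FAIL: mismatch Int ~ Bool

Answer: 1.0.1 : 0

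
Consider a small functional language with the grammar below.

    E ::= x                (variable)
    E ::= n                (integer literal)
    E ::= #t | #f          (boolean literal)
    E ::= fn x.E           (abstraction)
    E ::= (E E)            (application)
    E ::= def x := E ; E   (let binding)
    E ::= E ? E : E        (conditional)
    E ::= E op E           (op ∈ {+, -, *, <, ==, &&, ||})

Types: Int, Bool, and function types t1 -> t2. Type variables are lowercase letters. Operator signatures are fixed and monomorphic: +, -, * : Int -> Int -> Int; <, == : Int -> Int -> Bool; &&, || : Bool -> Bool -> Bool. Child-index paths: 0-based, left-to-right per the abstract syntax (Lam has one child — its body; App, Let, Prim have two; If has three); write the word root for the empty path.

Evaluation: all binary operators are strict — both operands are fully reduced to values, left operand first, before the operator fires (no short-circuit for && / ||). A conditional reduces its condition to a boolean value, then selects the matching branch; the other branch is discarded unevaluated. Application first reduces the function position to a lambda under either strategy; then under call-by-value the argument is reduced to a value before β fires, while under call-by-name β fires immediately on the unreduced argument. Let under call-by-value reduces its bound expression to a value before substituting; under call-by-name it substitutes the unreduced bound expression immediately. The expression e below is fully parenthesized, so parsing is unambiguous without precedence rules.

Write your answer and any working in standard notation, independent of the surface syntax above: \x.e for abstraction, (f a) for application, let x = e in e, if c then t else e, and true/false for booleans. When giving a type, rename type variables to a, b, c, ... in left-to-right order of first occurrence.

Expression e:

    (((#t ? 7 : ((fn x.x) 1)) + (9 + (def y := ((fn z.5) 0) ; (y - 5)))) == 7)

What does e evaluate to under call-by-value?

Answer: false

Working:
step 0: (((if true then 7 else ((\x.x) 1)) + (9 + (let y = ((\z.5) 0) in (y - 5)))) == 7)
step 1: [if@0.0] ((7 + (9 + (let y = ((\z.5) 0) in (y - 5)))) == 7)
step 2: [beta@0.1.1.0] ((7 + (9 + (let y = 5 in (y - 5)))) == 7)
step 3: [let@0.1.1] ((7 + (9 + (5 - 5))) == 7)
step 4: [delta@0.1.1] ((7 + (9 + 0)) == 7)
step 5: [delta@0.1] ((7 + 9) == 7)
step 6: [delta@0] (16 == 7)
step 7: [delta@root] false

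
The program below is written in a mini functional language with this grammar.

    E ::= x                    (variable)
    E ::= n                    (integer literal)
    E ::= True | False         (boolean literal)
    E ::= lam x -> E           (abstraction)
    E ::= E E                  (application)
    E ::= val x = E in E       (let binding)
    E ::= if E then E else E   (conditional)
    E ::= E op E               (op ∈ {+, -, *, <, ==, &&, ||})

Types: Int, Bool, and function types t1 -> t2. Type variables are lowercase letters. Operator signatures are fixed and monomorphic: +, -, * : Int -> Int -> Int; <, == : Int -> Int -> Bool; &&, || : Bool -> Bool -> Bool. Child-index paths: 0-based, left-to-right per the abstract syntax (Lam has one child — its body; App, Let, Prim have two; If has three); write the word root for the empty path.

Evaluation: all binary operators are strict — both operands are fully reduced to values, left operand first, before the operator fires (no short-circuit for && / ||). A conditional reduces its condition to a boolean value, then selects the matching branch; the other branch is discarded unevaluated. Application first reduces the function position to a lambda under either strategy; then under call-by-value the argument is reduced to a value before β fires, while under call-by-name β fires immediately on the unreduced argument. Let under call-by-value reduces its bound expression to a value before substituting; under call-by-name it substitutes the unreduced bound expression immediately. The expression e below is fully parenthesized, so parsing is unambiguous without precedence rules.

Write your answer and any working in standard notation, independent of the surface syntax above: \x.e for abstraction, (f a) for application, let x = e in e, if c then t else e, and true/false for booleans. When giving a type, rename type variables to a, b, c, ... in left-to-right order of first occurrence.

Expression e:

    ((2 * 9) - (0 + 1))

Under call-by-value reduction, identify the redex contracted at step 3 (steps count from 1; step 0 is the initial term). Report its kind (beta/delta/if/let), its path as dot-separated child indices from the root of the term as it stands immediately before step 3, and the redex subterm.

Derivation:
step 0: ((2 * 9) - (0 + 1))
step 1: [delta@0] (18 - (0 + 1))
step 2: [delta@1] (18 - 1)
step 3: [delta@root] 17

Answer: delta at root : (18 - 1)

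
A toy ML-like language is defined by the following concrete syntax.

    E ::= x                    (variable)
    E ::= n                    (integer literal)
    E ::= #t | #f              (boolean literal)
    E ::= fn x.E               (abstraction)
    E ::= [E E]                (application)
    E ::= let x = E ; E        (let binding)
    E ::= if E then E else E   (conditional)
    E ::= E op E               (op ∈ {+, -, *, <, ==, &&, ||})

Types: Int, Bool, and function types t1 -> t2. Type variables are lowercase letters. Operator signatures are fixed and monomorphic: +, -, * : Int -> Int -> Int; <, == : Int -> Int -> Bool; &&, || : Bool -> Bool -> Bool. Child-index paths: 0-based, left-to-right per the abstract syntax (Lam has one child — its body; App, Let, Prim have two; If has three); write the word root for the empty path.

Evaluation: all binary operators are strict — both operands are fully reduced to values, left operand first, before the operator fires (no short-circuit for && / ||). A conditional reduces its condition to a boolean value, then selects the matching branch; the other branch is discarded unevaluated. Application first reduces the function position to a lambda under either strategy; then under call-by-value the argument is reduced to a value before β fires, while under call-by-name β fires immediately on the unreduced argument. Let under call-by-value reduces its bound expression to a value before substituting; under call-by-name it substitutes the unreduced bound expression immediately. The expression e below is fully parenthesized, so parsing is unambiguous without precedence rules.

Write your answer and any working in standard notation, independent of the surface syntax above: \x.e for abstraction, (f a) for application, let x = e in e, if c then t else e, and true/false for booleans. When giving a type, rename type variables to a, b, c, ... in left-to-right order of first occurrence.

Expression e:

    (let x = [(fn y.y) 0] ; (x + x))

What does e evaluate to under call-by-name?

Answer: 0

Derivation:
step 0: (let x = ((\y.y) 0) in (x + x))
step 1: [let@root] (((\y.y) 0) + ((\y.y) 0))
step 2: [beta@0] (0 + ((\y.y) 0))
step 3: [beta@1] (0 + 0)
step 4: [delta@root] 0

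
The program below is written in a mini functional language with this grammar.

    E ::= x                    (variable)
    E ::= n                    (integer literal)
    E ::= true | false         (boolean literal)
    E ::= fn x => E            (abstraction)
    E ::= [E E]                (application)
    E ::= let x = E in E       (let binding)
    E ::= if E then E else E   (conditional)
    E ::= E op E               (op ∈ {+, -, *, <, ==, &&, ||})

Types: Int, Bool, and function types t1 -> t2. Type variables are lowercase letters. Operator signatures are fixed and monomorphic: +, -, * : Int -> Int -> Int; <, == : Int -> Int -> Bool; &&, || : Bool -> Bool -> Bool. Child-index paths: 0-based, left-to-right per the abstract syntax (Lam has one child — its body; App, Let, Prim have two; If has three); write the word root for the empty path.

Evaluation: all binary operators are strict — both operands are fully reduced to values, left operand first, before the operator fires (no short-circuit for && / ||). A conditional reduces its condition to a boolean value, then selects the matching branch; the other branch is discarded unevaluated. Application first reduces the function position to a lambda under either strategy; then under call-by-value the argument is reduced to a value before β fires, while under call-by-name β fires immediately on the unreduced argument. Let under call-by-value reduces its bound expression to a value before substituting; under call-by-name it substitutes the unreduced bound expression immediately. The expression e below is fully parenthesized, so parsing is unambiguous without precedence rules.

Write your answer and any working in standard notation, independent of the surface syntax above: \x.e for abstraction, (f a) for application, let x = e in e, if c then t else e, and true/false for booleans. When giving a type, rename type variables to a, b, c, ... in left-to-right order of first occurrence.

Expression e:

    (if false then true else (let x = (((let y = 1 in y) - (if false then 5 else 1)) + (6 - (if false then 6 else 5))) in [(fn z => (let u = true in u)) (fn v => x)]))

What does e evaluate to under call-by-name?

Answer: true

Trace:
step 0: (if false then true else (let x = (((let y = 1 in y) - (if false then 5 else 1)) + (6 - (if false then 6 else 5))) in ((\z.(let u = true in u)) (\v.x))))
step 1: [if@root] (let x = (((let y = 1 in y) - (if false then 5 else 1)) + (6 - (if false then 6 else 5))) in ((\z.(let u = true in u)) (\v.x)))
step 2: [let@root] ((\z.(let u = true in u)) (\v.(((let y = 1 in y) - (if false then 5 else 1)) + (6 - (if false then 6 else 5)))))
step 3: [beta@root] (let u = true in u)
step 4: [let@root] true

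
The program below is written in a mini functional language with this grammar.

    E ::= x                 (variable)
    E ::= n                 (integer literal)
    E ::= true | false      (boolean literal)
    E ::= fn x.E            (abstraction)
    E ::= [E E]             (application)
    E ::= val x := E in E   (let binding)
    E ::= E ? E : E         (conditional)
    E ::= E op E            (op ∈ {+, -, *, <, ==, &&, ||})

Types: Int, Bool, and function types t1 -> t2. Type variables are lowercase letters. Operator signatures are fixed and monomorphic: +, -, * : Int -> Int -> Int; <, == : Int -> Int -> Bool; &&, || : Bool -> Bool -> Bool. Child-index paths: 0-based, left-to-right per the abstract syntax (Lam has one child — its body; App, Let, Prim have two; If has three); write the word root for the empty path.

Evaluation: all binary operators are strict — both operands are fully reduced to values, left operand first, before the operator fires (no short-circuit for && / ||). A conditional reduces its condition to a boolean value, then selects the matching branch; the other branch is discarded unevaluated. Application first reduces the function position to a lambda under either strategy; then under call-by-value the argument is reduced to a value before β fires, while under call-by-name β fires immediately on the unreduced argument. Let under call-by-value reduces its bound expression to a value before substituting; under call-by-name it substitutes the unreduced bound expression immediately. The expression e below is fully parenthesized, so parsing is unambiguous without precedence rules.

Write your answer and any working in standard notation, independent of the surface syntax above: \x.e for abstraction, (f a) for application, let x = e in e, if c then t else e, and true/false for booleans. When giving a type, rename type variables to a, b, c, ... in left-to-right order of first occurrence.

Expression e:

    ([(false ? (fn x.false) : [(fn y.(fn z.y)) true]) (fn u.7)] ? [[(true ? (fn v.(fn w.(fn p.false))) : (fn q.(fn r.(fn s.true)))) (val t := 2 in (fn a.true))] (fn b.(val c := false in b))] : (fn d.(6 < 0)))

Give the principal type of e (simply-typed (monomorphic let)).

Derivation:
  unify Bool ~ Bool
\x._ : a -> Bool
y : b
\z._ : c -> b
\y._ : b -> c -> b
  unify b -> c -> b ~ Bool -> d
  unify b ~ Bool
  unify c -> Bool ~ d
_ _ : c -> Bool
  unify a -> Bool ~ c -> Bool
  unify a ~ c
  unify Bool ~ Bool
\u._ : e -> Int
  unify c -> Bool ~ (e -> Int) -> f
  unify c ~ e -> Int
  unify Bool ~ f
_ _ : Bool
  unify Bool ~ Bool
  unify Bool ~ Bool
\p._ : i -> Bool
\w._ : h -> i -> Bool
\v._ : g -> h -> i -> Bool
\s._ : l -> Bool
\r._ : k -> l -> Bool
\q._ : j -> k -> l -> Bool
  unify g -> h -> i -> Bool ~ j -> k -> l -> Bool
  unify g ~ j
  unify h -> i -> Bool ~ k -> l -> Bool
  unify h ~ k
  unify i -> Bool ~ l -> Bool
  unify i ~ l
  unify Bool ~ Bool
let t : Int
\a._ : m -> Bool
  unify j -> k -> l -> Bool ~ (m -> Bool) -> n
  unify j ~ m -> Bool
  unify k -> l -> Bool ~ n
_ _ : k -> l -> Bool
let c : Bool
b : o
\b._ : o -> o
  unify k -> l -> Bool ~ (o -> o) -> p
  unify k ~ o -> o
  unify l -> Bool ~ p
_ _ : l -> Bool
  unify Int ~ Int
  unify Int ~ Int
\d._ : q -> Bool
  unify l -> Bool ~ q -> Bool
  unify l ~ q
  unify Bool ~ Bool

Answer: a -> Bool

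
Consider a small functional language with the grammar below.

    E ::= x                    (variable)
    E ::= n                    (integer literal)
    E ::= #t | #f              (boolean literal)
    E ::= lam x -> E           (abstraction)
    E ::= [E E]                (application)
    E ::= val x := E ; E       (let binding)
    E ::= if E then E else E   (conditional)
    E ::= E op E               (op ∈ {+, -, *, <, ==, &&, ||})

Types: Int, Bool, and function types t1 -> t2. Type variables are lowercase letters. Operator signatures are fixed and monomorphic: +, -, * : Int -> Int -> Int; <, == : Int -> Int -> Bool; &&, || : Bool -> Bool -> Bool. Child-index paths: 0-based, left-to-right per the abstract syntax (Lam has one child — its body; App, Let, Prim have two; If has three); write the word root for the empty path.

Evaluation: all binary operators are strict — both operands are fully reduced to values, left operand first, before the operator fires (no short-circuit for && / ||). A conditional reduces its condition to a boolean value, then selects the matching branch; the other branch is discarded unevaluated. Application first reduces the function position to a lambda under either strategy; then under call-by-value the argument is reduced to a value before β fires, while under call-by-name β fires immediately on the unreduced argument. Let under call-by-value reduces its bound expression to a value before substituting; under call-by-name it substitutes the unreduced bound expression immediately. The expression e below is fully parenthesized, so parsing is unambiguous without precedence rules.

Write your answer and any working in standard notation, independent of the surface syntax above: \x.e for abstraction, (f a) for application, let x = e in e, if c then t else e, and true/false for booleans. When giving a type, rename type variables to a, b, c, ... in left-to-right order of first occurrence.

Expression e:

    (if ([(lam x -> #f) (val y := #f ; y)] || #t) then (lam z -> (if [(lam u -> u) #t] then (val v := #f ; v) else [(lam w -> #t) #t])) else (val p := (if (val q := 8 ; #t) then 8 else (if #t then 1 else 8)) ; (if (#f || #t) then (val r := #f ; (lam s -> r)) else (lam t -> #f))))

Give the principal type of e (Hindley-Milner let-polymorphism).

Working:
\x._ : a -> Bool
let y : Bool
y : Bool
  unify a -> Bool ~ Bool -> b
  unify a ~ Bool
  unify Bool ~ b
_ _ : Bool
  unify Bool ~ Bool
  unify Bool ~ Bool
  unify Bool ~ Bool
u : d
\u._ : d -> d
  unify d -> d ~ Bool -> e
  unify d ~ Bool
  unify Bool ~ e
_ _ : Bool
  unify Bool ~ Bool
let v : Bool
v : Bool
\w._ : f -> Bool
  unify f -> Bool ~ Bool -> g
  unify f ~ Bool
  unify Bool ~ g
_ _ : Bool
  unify Bool ~ Bool
\z._ : c -> Bool
let q : Int
  unify Bool ~ Bool
  unify Bool ~ Bool
  unify Int ~ Int
  unify Int ~ Int
let p : Int
  unify Bool ~ Bool
  unify Bool ~ Bool
  unify Bool ~ Bool
let r : Bool
r : Bool
\s._ : h -> Bool
\t._ : i -> Bool
  unify h -> Bool ~ i -> Bool
  unify h ~ i
  unify Bool ~ Bool
  unify c -> Bool ~ i -> Bool
  unify c ~ i
  unify Bool ~ Bool

Answer: a -> Bool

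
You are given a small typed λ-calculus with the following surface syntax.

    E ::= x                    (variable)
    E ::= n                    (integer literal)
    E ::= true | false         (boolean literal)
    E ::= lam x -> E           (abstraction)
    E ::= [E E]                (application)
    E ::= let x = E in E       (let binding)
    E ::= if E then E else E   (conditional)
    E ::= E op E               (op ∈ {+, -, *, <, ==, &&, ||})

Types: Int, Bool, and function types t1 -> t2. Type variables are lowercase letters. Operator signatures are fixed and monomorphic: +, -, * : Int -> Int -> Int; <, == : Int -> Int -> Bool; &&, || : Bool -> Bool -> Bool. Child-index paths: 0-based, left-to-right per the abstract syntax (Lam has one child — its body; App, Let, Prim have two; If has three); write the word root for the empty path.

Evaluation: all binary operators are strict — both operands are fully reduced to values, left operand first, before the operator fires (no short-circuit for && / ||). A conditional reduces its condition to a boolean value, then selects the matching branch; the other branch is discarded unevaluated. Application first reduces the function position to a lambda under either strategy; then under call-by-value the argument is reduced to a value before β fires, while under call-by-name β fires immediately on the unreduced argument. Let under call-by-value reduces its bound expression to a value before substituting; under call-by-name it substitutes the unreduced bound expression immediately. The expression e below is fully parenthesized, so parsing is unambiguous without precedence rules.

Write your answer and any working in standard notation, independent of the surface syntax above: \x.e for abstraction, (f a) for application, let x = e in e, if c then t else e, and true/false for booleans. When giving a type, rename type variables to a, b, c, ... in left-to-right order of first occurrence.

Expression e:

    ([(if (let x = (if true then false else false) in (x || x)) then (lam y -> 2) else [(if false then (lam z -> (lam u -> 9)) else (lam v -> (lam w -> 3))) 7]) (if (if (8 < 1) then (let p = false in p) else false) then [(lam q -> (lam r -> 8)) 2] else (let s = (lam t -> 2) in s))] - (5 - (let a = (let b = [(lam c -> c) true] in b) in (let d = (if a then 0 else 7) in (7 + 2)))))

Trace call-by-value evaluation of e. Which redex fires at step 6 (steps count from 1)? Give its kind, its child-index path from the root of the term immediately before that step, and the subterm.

Trace:
step 0: (((if (let x = (if true then false else false) in (x || x)) then (\y.2) else ((if false then (\z.(\u.9)) else (\v.(\w.3))) 7)) (if (if (8 < 1) then (let p = false in p) else false) then ((\q.(\r.8)) 2) else (let s = (\t.2) in s))) - (5 - (let a = (let b = ((\c.c) true) in b) in (let d = (if a then 0 else 7) in (7 + 2)))))
step 1: [if@0.0.0.0] (((if (let x = false in (x || x)) then (\y.2) else ((if false then (\z.(\u.9)) else (\v.(\w.3))) 7)) (if (if (8 < 1) then (let p = false in p) else false) then ((\q.(\r.8)) 2) else (let s = (\t.2) in s))) - (5 - (let a = (let b = ((\c.c) true) in b) in (let d = (if a then 0 else 7) in (7 + 2)))))
step 2: [let@0.0.0] (((if (false || false) then (\y.2) else ((if false then (\z.(\u.9)) else (\v.(\w.3))) 7)) (if (if (8 < 1) then (let p = false in p) else false) then ((\q.(\r.8)) 2) else (let s = (\t.2) in s))) - (5 - (let a = (let b = ((\c.c) true) in b) in (let d = (if a then 0 else 7) in (7 + 2)))))
step 3: [delta@0.0.0] (((if false then (\y.2) else ((if false then (\z.(\u.9)) else (\v.(\w.3))) 7)) (if (if (8 < 1) then (let p = false in p) else false) then ((\q.(\r.8)) 2) else (let s = (\t.2) in s))) - (5 - (let a = (let b = ((\c.c) true) in b) in (let d = (if a then 0 else 7) in (7 + 2)))))
step 4: [if@0.0] ((((if false then (\z.(\u.9)) else (\v.(\w.3))) 7) (if (if (8 < 1) then (let p = false in p) else false) then ((\q.(\r.8)) 2) else (let s = (\t.2) in s))) - (5 - (let a = (let b = ((\c.c) true) in b) in (let d = (if a then 0 else 7) in (7 + 2)))))
step 5: [if@0.0.0] ((((\v.(\w.3)) 7) (if (if (8 < 1) then (let p = false in p) else false) then ((\q.(\r.8)) 2) else (let s = (\t.2) in s))) - (5 - (let a = (let b = ((\c.c) true) in b) in (let d = (if a then 0 else 7) in (7 + 2)))))
step 6: [beta@0.0] (((\w.3) (if (if (8 < 1) then (let p = false in p) else false) then ((\q.(\r.8)) 2) else (let s = (\t.2) in s))) - (5 - (let a = (let b = ((\c.c) true) in b) in (let d = (if a then 0 else 7) in (7 + 2)))))

Answer: beta at 0.0 : ((\v.(\w.3)) 7)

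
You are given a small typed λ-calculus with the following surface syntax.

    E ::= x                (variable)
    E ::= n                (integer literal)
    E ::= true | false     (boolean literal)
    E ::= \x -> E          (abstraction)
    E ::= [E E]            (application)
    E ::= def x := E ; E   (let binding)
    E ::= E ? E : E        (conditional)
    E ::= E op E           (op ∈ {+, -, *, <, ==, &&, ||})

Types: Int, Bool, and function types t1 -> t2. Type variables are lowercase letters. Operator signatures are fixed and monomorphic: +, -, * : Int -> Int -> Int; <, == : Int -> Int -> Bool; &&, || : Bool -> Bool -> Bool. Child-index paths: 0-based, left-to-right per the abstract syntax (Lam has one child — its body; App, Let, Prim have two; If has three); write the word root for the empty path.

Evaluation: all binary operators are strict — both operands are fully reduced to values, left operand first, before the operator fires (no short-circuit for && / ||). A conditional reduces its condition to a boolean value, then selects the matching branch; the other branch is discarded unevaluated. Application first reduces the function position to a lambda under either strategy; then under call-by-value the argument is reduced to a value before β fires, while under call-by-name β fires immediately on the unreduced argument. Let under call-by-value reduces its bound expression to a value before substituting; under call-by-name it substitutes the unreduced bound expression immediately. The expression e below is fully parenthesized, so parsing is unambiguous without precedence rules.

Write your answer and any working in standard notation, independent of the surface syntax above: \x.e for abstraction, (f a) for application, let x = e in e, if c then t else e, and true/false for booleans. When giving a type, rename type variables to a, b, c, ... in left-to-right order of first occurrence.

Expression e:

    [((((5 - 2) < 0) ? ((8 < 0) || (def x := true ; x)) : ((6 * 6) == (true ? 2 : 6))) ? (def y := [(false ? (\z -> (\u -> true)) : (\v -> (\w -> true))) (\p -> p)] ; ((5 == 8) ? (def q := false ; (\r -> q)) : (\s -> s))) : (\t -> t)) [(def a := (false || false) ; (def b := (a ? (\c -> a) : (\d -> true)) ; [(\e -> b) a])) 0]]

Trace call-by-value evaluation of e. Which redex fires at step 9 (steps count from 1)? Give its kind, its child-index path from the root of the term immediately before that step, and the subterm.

Working:
step 0: ((if (if ((5 - 2) < 0) then ((8 < 0) || (let x = true in x)) else ((6 * 6) == (if true then 2 else 6))) then (let y = ((if false then (\z.(\u.true)) else (\v.(\w.true))) (\p.p)) in (if (5 == 8) then (let q = false in (\r.q)) else (\s.s))) else (\t.t)) ((let a = (false || false) in (let b = (if a then (\c.a) else (\d.true)) in ((\e.b) a))) 0))
step 1: [delta@0.0.0.0] ((if (if (3 < 0) then ((8 < 0) || (let x = true in x)) else ((6 * 6) == (if true then 2 else 6))) then (let y = ((if false then (\z.(\u.true)) else (\v.(\w.true))) (\p.p)) in (if (5 == 8) then (let q = false in (\r.q)) else (\s.s))) else (\t.t)) ((let a = (false || false) in (let b = (if a then (\c.a) else (\d.true)) in ((\e.b) a))) 0))
step 2: [delta@0.0.0] ((if (if false then ((8 < 0) || (let x = true in x)) else ((6 * 6) == (if true then 2 else 6))) then (let y = ((if false then (\z.(\u.true)) else (\v.(\w.true))) (\p.p)) in (if (5 == 8) then (let q = false in (\r.q)) else (\s.s))) else (\t.t)) ((let a = (false || false) in (let b = (if a then (\c.a) else (\d.true)) in ((\e.b) a))) 0))
step 3: [if@0.0] ((if ((6 * 6) == (if true then 2 else 6)) then (let y = ((if false then (\z.(\u.true)) else (\v.(\w.true))) (\p.p)) in (if (5 == 8) then (let q = false in (\r.q)) else (\s.s))) else (\t.t)) ((let a = (false || false) in (let b = (if a then (\c.a) else (\d.true)) in ((\e.b) a))) 0))
step 4: [delta@0.0.0] ((if (36 == (if true then 2 else 6)) then (let y = ((if false then (\z.(\u.true)) else (\v.(\w.true))) (\p.p)) in (if (5 == 8) then (let q = false in (\r.q)) else (\s.s))) else (\t.t)) ((let a = (false || false) in (let b = (if a then (\c.a) else (\d.true)) in ((\e.b) a))) 0))
step 5: [if@0.0.1] ((if (36 == 2) then (let y = ((if false then (\z.(\u.true)) else (\v.(\w.true))) (\p.p)) in (if (5 == 8) then (let q = false in (\r.q)) else (\s.s))) else (\t.t)) ((let a = (false || false) in (let b = (if a then (\c.a) else (\d.true)) in ((\e.b) a))) 0))
step 6: [delta@0.0] ((if false then (let y = ((if false then (\z.(\u.true)) else (\v.(\w.true))) (\p.p)) in (if (5 == 8) then (let q = false in (\r.q)) else (\s.s))) else (\t.t)) ((let a = (false || false) in (let b = (if a then (\c.a) else (\d.true)) in ((\e.b) a))) 0))
step 7: [if@0] ((\t.t) ((let a = (false || false) in (let b = (if a then (\c.a) else (\d.true)) in ((\e.b) a))) 0))
step 8: [delta@1.0.0] ((\t.t) ((let a = false in (let b = (if a then (\c.a) else (\d.true)) in ((\e.b) a))) 0))
step 9: [let@1.0] ((\t.t) ((let b = (if false then (\c.false) else (\d.true)) in ((\e.b) false)) 0))

Answer: let at 1.0 : (let a = false in (let b = (if a then (\c.a) else (\d.true)) in ((\e.b) a)))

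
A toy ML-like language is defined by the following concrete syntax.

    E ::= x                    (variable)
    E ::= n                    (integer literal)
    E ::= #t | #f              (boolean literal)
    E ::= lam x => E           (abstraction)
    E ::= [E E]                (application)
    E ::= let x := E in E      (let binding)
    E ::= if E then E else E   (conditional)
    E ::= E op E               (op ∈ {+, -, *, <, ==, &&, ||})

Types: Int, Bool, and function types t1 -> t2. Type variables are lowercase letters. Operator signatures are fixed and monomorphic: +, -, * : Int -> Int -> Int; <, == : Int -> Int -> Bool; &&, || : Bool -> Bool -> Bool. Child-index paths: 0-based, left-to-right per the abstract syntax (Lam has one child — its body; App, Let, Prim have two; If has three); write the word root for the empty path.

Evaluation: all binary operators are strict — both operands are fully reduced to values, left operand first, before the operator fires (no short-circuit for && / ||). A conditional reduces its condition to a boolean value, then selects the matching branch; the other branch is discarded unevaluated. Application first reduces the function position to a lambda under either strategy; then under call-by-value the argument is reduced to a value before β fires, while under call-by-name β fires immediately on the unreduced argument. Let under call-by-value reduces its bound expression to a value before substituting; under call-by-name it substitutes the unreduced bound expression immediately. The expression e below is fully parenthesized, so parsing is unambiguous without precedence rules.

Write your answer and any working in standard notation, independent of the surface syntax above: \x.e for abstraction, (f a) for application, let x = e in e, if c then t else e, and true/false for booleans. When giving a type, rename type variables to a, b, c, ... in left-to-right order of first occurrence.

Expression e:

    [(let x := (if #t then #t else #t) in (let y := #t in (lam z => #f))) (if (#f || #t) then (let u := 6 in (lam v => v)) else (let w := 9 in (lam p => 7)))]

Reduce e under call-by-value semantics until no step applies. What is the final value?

Answer: false

Trace:
step 0: ((let x = (if true then true else true) in (let y = true in (\z.false))) (if (false || true) then (let u = 6 in (\v.v)) else (let w = 9 in (\p.7))))
step 1: [if@0.0] ((let x = true in (let y = true in (\z.false))) (if (false || true) then (let u = 6 in (\v.v)) else (let w = 9 in (\p.7))))
step 2: [let@0] ((let y = true in (\z.false)) (if (false || true) then (let u = 6 in (\v.v)) else (let w = 9 in (\p.7))))
step 3: [let@0] ((\z.false) (if (false || true) then (let u = 6 in (\v.v)) else (let w = 9 in (\p.7))))
step 4: [delta@1.0] ((\z.false) (if true then (let u = 6 in (\v.v)) else (let w = 9 in (\p.7))))
step 5: [if@1] ((\z.false) (let u = 6 in (\v.v)))
step 6: [let@1] ((\z.false) (\v.v))
step 7: [beta@root] false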